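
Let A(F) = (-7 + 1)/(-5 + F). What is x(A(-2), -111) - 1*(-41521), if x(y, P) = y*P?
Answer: 289981/7 ≈ 41426.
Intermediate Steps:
A(F) = -6/(-5 + F)
x(y, P) = P*y
x(A(-2), -111) - 1*(-41521) = -(-666)/(-5 - 2) - 1*(-41521) = -(-666)/(-7) + 41521 = -(-666)*(-1)/7 + 41521 = -111*6/7 + 41521 = -666/7 + 41521 = 289981/7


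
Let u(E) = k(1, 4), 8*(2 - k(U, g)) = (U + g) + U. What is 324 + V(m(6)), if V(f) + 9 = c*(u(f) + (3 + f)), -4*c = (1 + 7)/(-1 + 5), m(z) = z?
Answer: 2479/8 ≈ 309.88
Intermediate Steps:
k(U, g) = 2 - U/4 - g/8 (k(U, g) = 2 - ((U + g) + U)/8 = 2 - (g + 2*U)/8 = 2 + (-U/4 - g/8) = 2 - U/4 - g/8)
c = -½ (c = -(1 + 7)/(4*(-1 + 5)) = -2/4 = -¼*2 = -½ ≈ -0.50000)
u(E) = 5/4 (u(E) = 2 - ¼*1 - ⅛*4 = 2 - ¼ - ½ = 5/4)
V(f) = -89/8 - f/2 (V(f) = -9 - (5/4 + (3 + f))/2 = -9 - (17/4 + f)/2 = -9 + (-17/8 - f/2) = -89/8 - f/2)
324 + V(m(6)) = 324 + (-89/8 - ½*6) = 324 + (-89/8 - 3) = 324 - 113/8 = 2479/8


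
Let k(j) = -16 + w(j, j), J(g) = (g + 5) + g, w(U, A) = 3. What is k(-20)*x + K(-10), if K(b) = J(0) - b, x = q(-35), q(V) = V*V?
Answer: -15910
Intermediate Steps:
q(V) = V²
J(g) = 5 + 2*g (J(g) = (5 + g) + g = 5 + 2*g)
k(j) = -13 (k(j) = -16 + 3 = -13)
x = 1225 (x = (-35)² = 1225)
K(b) = 5 - b (K(b) = (5 + 2*0) - b = (5 + 0) - b = 5 - b)
k(-20)*x + K(-10) = -13*1225 + (5 - 1*(-10)) = -15925 + (5 + 10) = -15925 + 15 = -15910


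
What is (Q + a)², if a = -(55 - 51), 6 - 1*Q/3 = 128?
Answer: 136900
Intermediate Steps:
Q = -366 (Q = 18 - 3*128 = 18 - 384 = -366)
a = -4 (a = -1*4 = -4)
(Q + a)² = (-366 - 4)² = (-370)² = 136900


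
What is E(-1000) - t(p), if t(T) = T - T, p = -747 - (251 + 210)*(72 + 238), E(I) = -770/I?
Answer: 77/100 ≈ 0.77000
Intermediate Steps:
p = -143657 (p = -747 - 461*310 = -747 - 1*142910 = -747 - 142910 = -143657)
t(T) = 0
E(-1000) - t(p) = -770/(-1000) - 1*0 = -770*(-1/1000) + 0 = 77/100 + 0 = 77/100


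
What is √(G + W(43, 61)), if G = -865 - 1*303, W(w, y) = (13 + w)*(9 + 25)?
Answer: 4*√46 ≈ 27.129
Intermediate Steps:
W(w, y) = 442 + 34*w (W(w, y) = (13 + w)*34 = 442 + 34*w)
G = -1168 (G = -865 - 303 = -1168)
√(G + W(43, 61)) = √(-1168 + (442 + 34*43)) = √(-1168 + (442 + 1462)) = √(-1168 + 1904) = √736 = 4*√46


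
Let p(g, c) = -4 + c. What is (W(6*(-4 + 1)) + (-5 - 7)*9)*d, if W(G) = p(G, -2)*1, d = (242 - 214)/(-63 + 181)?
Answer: -1596/59 ≈ -27.051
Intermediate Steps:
d = 14/59 (d = 28/118 = 28*(1/118) = 14/59 ≈ 0.23729)
W(G) = -6 (W(G) = (-4 - 2)*1 = -6*1 = -6)
(W(6*(-4 + 1)) + (-5 - 7)*9)*d = (-6 + (-5 - 7)*9)*(14/59) = (-6 - 12*9)*(14/59) = (-6 - 108)*(14/59) = -114*14/59 = -1596/59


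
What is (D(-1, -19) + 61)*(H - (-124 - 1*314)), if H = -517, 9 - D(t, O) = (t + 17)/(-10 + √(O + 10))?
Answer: -615410/109 - 3792*I/109 ≈ -5646.0 - 34.789*I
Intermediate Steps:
D(t, O) = 9 - (17 + t)/(-10 + √(10 + O)) (D(t, O) = 9 - (t + 17)/(-10 + √(O + 10)) = 9 - (17 + t)/(-10 + √(10 + O)))
(D(-1, -19) + 61)*(H - (-124 - 1*314)) = ((-107 - 1*(-1) + 9*√(10 - 19))/(-10 + √(10 - 19)) + 61)*(-517 - (-124 - 1*314)) = ((-107 + 1 + 9*√(-9))/(-10 + √(-9)) + 61)*(-517 - (-124 - 314)) = ((-107 + 1 + 9*(3*I))/(-10 + 3*I) + 61)*(-517 - 1*(-438)) = (((-10 - 3*I)/109)*(-107 + 1 + 27*I) + 61)*(-517 + 438) = (((-10 - 3*I)/109)*(-106 + 27*I) + 61)*(-79) = ((-106 + 27*I)*(-10 - 3*I)/109 + 61)*(-79) = (61 + (-106 + 27*I)*(-10 - 3*I)/109)*(-79) = -4819 - 79*(-106 + 27*I)*(-10 - 3*I)/109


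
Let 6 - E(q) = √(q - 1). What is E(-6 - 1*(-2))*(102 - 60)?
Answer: 252 - 42*I*√5 ≈ 252.0 - 93.915*I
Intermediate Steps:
E(q) = 6 - √(-1 + q) (E(q) = 6 - √(q - 1) = 6 - √(-1 + q))
E(-6 - 1*(-2))*(102 - 60) = (6 - √(-1 + (-6 - 1*(-2))))*(102 - 60) = (6 - √(-1 + (-6 + 2)))*42 = (6 - √(-1 - 4))*42 = (6 - √(-5))*42 = (6 - I*√5)*42 = 252 - 42*I*√5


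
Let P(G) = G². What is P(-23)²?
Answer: 279841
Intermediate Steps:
P(-23)² = ((-23)²)² = 529² = 279841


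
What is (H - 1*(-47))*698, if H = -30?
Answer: 11866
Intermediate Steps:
(H - 1*(-47))*698 = (-30 - 1*(-47))*698 = (-30 + 47)*698 = 17*698 = 11866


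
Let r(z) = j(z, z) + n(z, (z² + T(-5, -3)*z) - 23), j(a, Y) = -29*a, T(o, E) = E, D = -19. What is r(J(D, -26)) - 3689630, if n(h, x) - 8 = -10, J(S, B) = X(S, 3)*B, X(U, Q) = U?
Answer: -3703958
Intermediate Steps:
J(S, B) = B*S (J(S, B) = S*B = B*S)
n(h, x) = -2 (n(h, x) = 8 - 10 = -2)
r(z) = -2 - 29*z (r(z) = -29*z - 2 = -2 - 29*z)
r(J(D, -26)) - 3689630 = (-2 - (-754)*(-19)) - 3689630 = (-2 - 29*494) - 3689630 = (-2 - 14326) - 3689630 = -14328 - 3689630 = -3703958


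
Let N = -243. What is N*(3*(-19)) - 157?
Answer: 13694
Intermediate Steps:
N*(3*(-19)) - 157 = -729*(-19) - 157 = -243*(-57) - 157 = 13851 - 157 = 13694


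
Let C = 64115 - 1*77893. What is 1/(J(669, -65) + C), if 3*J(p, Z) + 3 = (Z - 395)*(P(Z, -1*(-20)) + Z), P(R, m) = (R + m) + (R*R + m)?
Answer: -3/1943437 ≈ -1.5437e-6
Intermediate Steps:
P(R, m) = R + R² + 2*m (P(R, m) = (R + m) + (R² + m) = (R + m) + (m + R²) = R + R² + 2*m)
J(p, Z) = -1 + (-395 + Z)*(40 + Z² + 2*Z)/3 (J(p, Z) = -1 + ((Z - 395)*((Z + Z² + 2*(-1*(-20))) + Z))/3 = -1 + ((-395 + Z)*((Z + Z² + 2*20) + Z))/3 = -1 + ((-395 + Z)*((Z + Z² + 40) + Z))/3 = -1 + ((-395 + Z)*((40 + Z + Z²) + Z))/3 = -1 + ((-395 + Z)*(40 + Z² + 2*Z))/3 = -1 + (-395 + Z)*(40 + Z² + 2*Z)/3)
C = -13778 (C = 64115 - 77893 = -13778)
1/(J(669, -65) + C) = 1/((-15803/3 - 250*(-65) - 131*(-65)² + (⅓)*(-65)³) - 13778) = 1/((-15803/3 + 16250 - 131*4225 + (⅓)*(-274625)) - 13778) = 1/((-15803/3 + 16250 - 553475 - 274625/3) - 13778) = 1/(-1902103/3 - 13778) = 1/(-1943437/3) = -3/1943437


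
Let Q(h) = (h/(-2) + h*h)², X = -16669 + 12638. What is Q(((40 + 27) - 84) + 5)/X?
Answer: -22500/4031 ≈ -5.5817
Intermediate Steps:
X = -4031
Q(h) = (h² - h/2)² (Q(h) = (h*(-½) + h²)² = (-h/2 + h²)² = (h² - h/2)²)
Q(((40 + 27) - 84) + 5)/X = ((((40 + 27) - 84) + 5)²*(-1 + 2*(((40 + 27) - 84) + 5))²/4)/(-4031) = (((67 - 84) + 5)²*(-1 + 2*((67 - 84) + 5))²/4)*(-1/4031) = ((-17 + 5)²*(-1 + 2*(-17 + 5))²/4)*(-1/4031) = ((¼)*(-12)²*(-1 + 2*(-12))²)*(-1/4031) = ((¼)*144*(-1 - 24)²)*(-1/4031) = ((¼)*144*(-25)²)*(-1/4031) = ((¼)*144*625)*(-1/4031) = 22500*(-1/4031) = -22500/4031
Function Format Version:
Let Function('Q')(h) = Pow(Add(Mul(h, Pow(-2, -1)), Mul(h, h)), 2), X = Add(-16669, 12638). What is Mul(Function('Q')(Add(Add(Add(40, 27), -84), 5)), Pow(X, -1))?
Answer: Rational(-22500, 4031) ≈ -5.5817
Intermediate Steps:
X = -4031
Function('Q')(h) = Pow(Add(Pow(h, 2), Mul(Rational(-1, 2), h)), 2) (Function('Q')(h) = Pow(Add(Mul(h, Rational(-1, 2)), Pow(h, 2)), 2) = Pow(Add(Mul(Rational(-1, 2), h), Pow(h, 2)), 2) = Pow(Add(Pow(h, 2), Mul(Rational(-1, 2), h)), 2))
Mul(Function('Q')(Add(Add(Add(40, 27), -84), 5)), Pow(X, -1)) = Mul(Mul(Rational(1, 4), Pow(Add(Add(Add(40, 27), -84), 5), 2), Pow(Add(-1, Mul(2, Add(Add(Add(40, 27), -84), 5))), 2)), Pow(-4031, -1)) = Mul(Mul(Rational(1, 4), Pow(Add(Add(67, -84), 5), 2), Pow(Add(-1, Mul(2, Add(Add(67, -84), 5))), 2)), Rational(-1, 4031)) = Mul(Mul(Rational(1, 4), Pow(Add(-17, 5), 2), Pow(Add(-1, Mul(2, Add(-17, 5))), 2)), Rational(-1, 4031)) = Mul(Mul(Rational(1, 4), Pow(-12, 2), Pow(Add(-1, Mul(2, -12)), 2)), Rational(-1, 4031)) = Mul(Mul(Rational(1, 4), 144, Pow(Add(-1, -24), 2)), Rational(-1, 4031)) = Mul(Mul(Rational(1, 4), 144, Pow(-25, 2)), Rational(-1, 4031)) = Mul(Mul(Rational(1, 4), 144, 625), Rational(-1, 4031)) = Mul(22500, Rational(-1, 4031)) = Rational(-22500, 4031)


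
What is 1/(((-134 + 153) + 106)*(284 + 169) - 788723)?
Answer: -1/732098 ≈ -1.3659e-6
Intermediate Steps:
1/(((-134 + 153) + 106)*(284 + 169) - 788723) = 1/((19 + 106)*453 - 788723) = 1/(125*453 - 788723) = 1/(56625 - 788723) = 1/(-732098) = -1/732098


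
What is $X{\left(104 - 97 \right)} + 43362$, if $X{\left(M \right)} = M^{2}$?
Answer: $43411$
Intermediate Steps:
$X{\left(104 - 97 \right)} + 43362 = \left(104 - 97\right)^{2} + 43362 = 7^{2} + 43362 = 49 + 43362 = 43411$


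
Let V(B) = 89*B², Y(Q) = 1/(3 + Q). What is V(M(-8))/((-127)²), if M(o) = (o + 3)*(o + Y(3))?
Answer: 4915025/580644 ≈ 8.4648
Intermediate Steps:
M(o) = (3 + o)*(⅙ + o) (M(o) = (o + 3)*(o + 1/(3 + 3)) = (3 + o)*(o + 1/6) = (3 + o)*(o + ⅙) = (3 + o)*(⅙ + o))
V(M(-8))/((-127)²) = (89*(½ + (-8)² + (19/6)*(-8))²)/((-127)²) = (89*(½ + 64 - 76/3)²)/16129 = (89*(235/6)²)*(1/16129) = (89*(55225/36))*(1/16129) = (4915025/36)*(1/16129) = 4915025/580644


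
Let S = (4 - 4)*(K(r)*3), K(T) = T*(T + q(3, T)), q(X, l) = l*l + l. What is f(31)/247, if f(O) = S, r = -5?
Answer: 0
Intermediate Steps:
q(X, l) = l + l² (q(X, l) = l² + l = l + l²)
K(T) = T*(T + T*(1 + T))
S = 0 (S = (4 - 4)*(((-5)²*(2 - 5))*3) = 0*((25*(-3))*3) = 0*(-75*3) = 0*(-225) = 0)
f(O) = 0
f(31)/247 = 0/247 = 0*(1/247) = 0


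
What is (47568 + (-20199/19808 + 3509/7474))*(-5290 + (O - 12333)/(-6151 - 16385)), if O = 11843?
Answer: -209881576942039627475/834085484928 ≈ -2.5163e+8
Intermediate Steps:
(47568 + (-20199/19808 + 3509/7474))*(-5290 + (O - 12333)/(-6151 - 16385)) = (47568 + (-20199/19808 + 3509/7474))*(-5290 + (11843 - 12333)/(-6151 - 16385)) = (47568 + (-20199*1/19808 + 3509*(1/7474)))*(-5290 - 490/(-22536)) = (47568 + (-20199/19808 + 3509/7474))*(-5290 - 490*(-1/22536)) = (47568 - 40730527/74022496)*(-5290 + 245/11268) = (3521061359201/74022496)*(-59607475/11268) = -209881576942039627475/834085484928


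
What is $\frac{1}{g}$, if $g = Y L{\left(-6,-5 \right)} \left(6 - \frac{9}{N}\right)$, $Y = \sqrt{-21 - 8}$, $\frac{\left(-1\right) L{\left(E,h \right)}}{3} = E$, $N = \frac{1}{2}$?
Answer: $\frac{i \sqrt{29}}{6264} \approx 0.0008597 i$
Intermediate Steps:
$N = \frac{1}{2} \approx 0.5$
$L{\left(E,h \right)} = - 3 E$
$Y = i \sqrt{29}$ ($Y = \sqrt{-29} = i \sqrt{29} \approx 5.3852 i$)
$g = - 216 i \sqrt{29}$ ($g = i \sqrt{29} \left(\left(-3\right) \left(-6\right)\right) \left(6 - 9 \frac{1}{\frac{1}{2}}\right) = i \sqrt{29} \cdot 18 \left(6 - 18\right) = 18 i \sqrt{29} \left(6 - 18\right) = 18 i \sqrt{29} \left(-12\right) = - 216 i \sqrt{29} \approx - 1163.2 i$)
$\frac{1}{g} = \frac{1}{\left(-216\right) i \sqrt{29}} = \frac{i \sqrt{29}}{6264}$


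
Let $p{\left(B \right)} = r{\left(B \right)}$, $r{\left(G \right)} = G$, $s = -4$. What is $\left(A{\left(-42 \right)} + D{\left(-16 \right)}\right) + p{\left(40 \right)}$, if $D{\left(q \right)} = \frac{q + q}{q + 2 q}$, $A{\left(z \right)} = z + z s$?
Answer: $\frac{500}{3} \approx 166.67$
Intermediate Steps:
$A{\left(z \right)} = - 3 z$ ($A{\left(z \right)} = z + z \left(-4\right) = z - 4 z = - 3 z$)
$p{\left(B \right)} = B$
$D{\left(q \right)} = \frac{2}{3}$ ($D{\left(q \right)} = \frac{2 q}{3 q} = 2 q \frac{1}{3 q} = \frac{2}{3}$)
$\left(A{\left(-42 \right)} + D{\left(-16 \right)}\right) + p{\left(40 \right)} = \left(\left(-3\right) \left(-42\right) + \frac{2}{3}\right) + 40 = \left(126 + \frac{2}{3}\right) + 40 = \frac{380}{3} + 40 = \frac{500}{3}$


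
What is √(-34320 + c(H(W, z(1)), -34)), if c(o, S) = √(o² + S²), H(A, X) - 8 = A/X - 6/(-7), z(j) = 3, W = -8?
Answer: √(-15135120 + 42*√131674)/21 ≈ 185.16*I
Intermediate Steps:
H(A, X) = 62/7 + A/X (H(A, X) = 8 + (A/X - 6/(-7)) = 8 + (A/X - 6*(-⅐)) = 8 + (A/X + 6/7) = 8 + (6/7 + A/X) = 62/7 + A/X)
c(o, S) = √(S² + o²)
√(-34320 + c(H(W, z(1)), -34)) = √(-34320 + √((-34)² + (62/7 - 8/3)²)) = √(-34320 + √(1156 + (62/7 - 8*⅓)²)) = √(-34320 + √(1156 + (62/7 - 8/3)²)) = √(-34320 + √(1156 + (130/21)²)) = √(-34320 + √(1156 + 16900/441)) = √(-34320 + √(526696/441)) = √(-34320 + 2*√131674/21)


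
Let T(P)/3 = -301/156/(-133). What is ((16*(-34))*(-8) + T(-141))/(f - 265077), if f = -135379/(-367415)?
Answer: -1579817997885/96224413009088 ≈ -0.016418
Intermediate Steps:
f = 135379/367415 (f = -135379*(-1/367415) = 135379/367415 ≈ 0.36846)
T(P) = 43/988 (T(P) = 3*(-301/156/(-133)) = 3*(-301*1/156*(-1/133)) = 3*(-301/156*(-1/133)) = 3*(43/2964) = 43/988)
((16*(-34))*(-8) + T(-141))/(f - 265077) = ((16*(-34))*(-8) + 43/988)/(135379/367415 - 265077) = (-544*(-8) + 43/988)/(-97393130576/367415) = (4352 + 43/988)*(-367415/97393130576) = (4299819/988)*(-367415/97393130576) = -1579817997885/96224413009088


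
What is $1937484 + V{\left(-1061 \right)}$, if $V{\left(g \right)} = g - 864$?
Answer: $1935559$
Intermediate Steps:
$V{\left(g \right)} = -864 + g$
$1937484 + V{\left(-1061 \right)} = 1937484 - 1925 = 1935559$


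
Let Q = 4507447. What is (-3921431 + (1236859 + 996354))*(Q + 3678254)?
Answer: -13819247770818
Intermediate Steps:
(-3921431 + (1236859 + 996354))*(Q + 3678254) = (-3921431 + (1236859 + 996354))*(4507447 + 3678254) = (-3921431 + 2233213)*8185701 = -1688218*8185701 = -13819247770818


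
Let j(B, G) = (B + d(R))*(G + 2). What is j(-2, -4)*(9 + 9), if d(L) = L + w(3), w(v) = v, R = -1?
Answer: 0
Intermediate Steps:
d(L) = 3 + L (d(L) = L + 3 = 3 + L)
j(B, G) = (2 + B)*(2 + G) (j(B, G) = (B + (3 - 1))*(G + 2) = (B + 2)*(2 + G) = (2 + B)*(2 + G))
j(-2, -4)*(9 + 9) = (4 + 2*(-2) + 2*(-4) - 2*(-4))*(9 + 9) = (4 - 4 - 8 + 8)*18 = 0*18 = 0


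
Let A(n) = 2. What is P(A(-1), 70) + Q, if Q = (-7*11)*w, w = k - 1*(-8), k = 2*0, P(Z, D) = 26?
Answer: -590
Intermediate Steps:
k = 0
w = 8 (w = 0 - 1*(-8) = 0 + 8 = 8)
Q = -616 (Q = -7*11*8 = -77*8 = -616)
P(A(-1), 70) + Q = 26 - 616 = -590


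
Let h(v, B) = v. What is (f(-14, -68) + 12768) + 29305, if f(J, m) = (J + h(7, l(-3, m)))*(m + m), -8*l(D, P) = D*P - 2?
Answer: 43025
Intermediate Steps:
l(D, P) = ¼ - D*P/8 (l(D, P) = -(D*P - 2)/8 = -(-2 + D*P)/8 = ¼ - D*P/8)
f(J, m) = 2*m*(7 + J) (f(J, m) = (J + 7)*(m + m) = (7 + J)*(2*m) = 2*m*(7 + J))
(f(-14, -68) + 12768) + 29305 = (2*(-68)*(7 - 14) + 12768) + 29305 = (2*(-68)*(-7) + 12768) + 29305 = (952 + 12768) + 29305 = 13720 + 29305 = 43025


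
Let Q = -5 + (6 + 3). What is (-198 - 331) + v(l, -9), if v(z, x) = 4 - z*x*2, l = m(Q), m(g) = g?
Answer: -453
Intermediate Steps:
Q = 4 (Q = -5 + 9 = 4)
l = 4
v(z, x) = 4 - 2*x*z (v(z, x) = 4 - x*z*2 = 4 - 2*x*z)
(-198 - 331) + v(l, -9) = (-198 - 331) + (4 - 2*(-9)*4) = -529 + (4 + 72) = -529 + 76 = -453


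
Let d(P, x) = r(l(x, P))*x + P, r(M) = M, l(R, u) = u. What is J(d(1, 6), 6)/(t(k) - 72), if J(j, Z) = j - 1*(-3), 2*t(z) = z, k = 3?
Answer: -20/141 ≈ -0.14184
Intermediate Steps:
t(z) = z/2
d(P, x) = P + P*x (d(P, x) = P*x + P = P + P*x)
J(j, Z) = 3 + j (J(j, Z) = j + 3 = 3 + j)
J(d(1, 6), 6)/(t(k) - 72) = (3 + 1*(1 + 6))/((1/2)*3 - 72) = (3 + 1*7)/(3/2 - 72) = (3 + 7)/(-141/2) = -2/141*10 = -20/141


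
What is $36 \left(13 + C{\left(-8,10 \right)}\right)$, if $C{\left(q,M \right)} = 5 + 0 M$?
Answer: $648$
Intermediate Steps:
$C{\left(q,M \right)} = 5$ ($C{\left(q,M \right)} = 5 + 0 = 5$)
$36 \left(13 + C{\left(-8,10 \right)}\right) = 36 \left(13 + 5\right) = 36 \cdot 18 = 648$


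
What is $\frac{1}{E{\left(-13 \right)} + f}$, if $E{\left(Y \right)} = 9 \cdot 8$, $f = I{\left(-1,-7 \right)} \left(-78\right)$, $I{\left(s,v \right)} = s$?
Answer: $\frac{1}{150} \approx 0.0066667$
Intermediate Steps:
$f = 78$ ($f = \left(-1\right) \left(-78\right) = 78$)
$E{\left(Y \right)} = 72$
$\frac{1}{E{\left(-13 \right)} + f} = \frac{1}{72 + 78} = \frac{1}{150}$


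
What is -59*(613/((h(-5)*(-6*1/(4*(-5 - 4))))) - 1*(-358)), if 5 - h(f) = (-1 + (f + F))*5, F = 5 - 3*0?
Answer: -214111/5 ≈ -42822.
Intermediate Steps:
F = 5 (F = 5 + 0 = 5)
h(f) = -15 - 5*f (h(f) = 5 - (-1 + (f + 5))*5 = 5 - (-1 + (5 + f))*5 = 5 - (4 + f)*5 = 5 - (20 + 5*f) = 5 + (-20 - 5*f) = -15 - 5*f)
-59*(613/((h(-5)*(-6*1/(4*(-5 - 4))))) - 1*(-358)) = -59*(613/(((-15 - 5*(-5))*(-6*1/(4*(-5 - 4))))) - 1*(-358)) = -59*(613/(((-15 + 25)*(-6/(4*(-9))))) + 358) = -59*(613/((10*(-6/(-36)))) + 358) = -59*(613/((10*(-6*(-1/36)))) + 358) = -59*(613/((10*(1/6))) + 358) = -59*(613/(5/3) + 358) = -59*(613*(3/5) + 358) = -59*(1839/5 + 358) = -59*3629/5 = -214111/5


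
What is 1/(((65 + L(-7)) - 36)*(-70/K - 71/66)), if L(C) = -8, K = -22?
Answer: 22/973 ≈ 0.022610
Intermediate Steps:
1/(((65 + L(-7)) - 36)*(-70/K - 71/66)) = 1/(((65 - 8) - 36)*(-70/(-22) - 71/66)) = 1/((57 - 36)*(-70*(-1/22) - 71*1/66)) = 1/(21*(35/11 - 71/66)) = 1/(21*(139/66)) = 1/(973/22) = 22/973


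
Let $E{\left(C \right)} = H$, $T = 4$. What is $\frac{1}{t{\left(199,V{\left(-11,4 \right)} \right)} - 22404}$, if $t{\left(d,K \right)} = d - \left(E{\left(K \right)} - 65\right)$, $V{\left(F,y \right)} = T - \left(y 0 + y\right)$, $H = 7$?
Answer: $- \frac{1}{22147} \approx -4.5153 \cdot 10^{-5}$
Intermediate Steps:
$E{\left(C \right)} = 7$
$V{\left(F,y \right)} = 4 - y$ ($V{\left(F,y \right)} = 4 - \left(y 0 + y\right) = 4 - \left(0 + y\right) = 4 - y$)
$t{\left(d,K \right)} = 58 + d$ ($t{\left(d,K \right)} = d - \left(7 - 65\right) = d - -58 = d + 58 = 58 + d$)
$\frac{1}{t{\left(199,V{\left(-11,4 \right)} \right)} - 22404} = \frac{1}{\left(58 + 199\right) - 22404} = \frac{1}{257 - 22404} = \frac{1}{-22147} = - \frac{1}{22147}$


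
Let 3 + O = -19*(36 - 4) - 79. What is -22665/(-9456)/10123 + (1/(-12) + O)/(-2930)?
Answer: 33061658047/140234323920 ≈ 0.23576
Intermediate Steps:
O = -690 (O = -3 + (-19*(36 - 4) - 79) = -3 + (-19*32 - 79) = -3 + (-608 - 79) = -3 - 687 = -690)
-22665/(-9456)/10123 + (1/(-12) + O)/(-2930) = -22665/(-9456)/10123 + (1/(-12) - 690)/(-2930) = -22665*(-1/9456)*(1/10123) + (-1/12 - 690)*(-1/2930) = (7555/3152)*(1/10123) - 8281/12*(-1/2930) = 7555/31907696 + 8281/35160 = 33061658047/140234323920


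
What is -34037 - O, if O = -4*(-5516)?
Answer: -56101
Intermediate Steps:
O = 22064
-34037 - O = -34037 - 1*22064 = -34037 - 22064 = -56101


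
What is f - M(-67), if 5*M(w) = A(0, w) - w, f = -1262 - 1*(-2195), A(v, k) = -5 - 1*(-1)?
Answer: 4602/5 ≈ 920.40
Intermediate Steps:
A(v, k) = -4 (A(v, k) = -5 + 1 = -4)
f = 933 (f = -1262 + 2195 = 933)
M(w) = -4/5 - w/5 (M(w) = (-4 - w)/5 = -4/5 - w/5)
f - M(-67) = 933 - (-4/5 - 1/5*(-67)) = 933 - (-4/5 + 67/5) = 933 - 1*63/5 = 933 - 63/5 = 4602/5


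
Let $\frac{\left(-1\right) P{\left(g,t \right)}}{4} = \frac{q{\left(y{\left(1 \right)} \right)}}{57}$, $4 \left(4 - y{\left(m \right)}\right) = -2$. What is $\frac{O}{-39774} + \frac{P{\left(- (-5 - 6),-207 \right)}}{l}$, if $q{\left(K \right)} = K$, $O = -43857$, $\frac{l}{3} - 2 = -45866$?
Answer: $\frac{454973465}{412615476} \approx 1.1027$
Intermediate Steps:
$l = -137592$ ($l = 6 + 3 \left(-45866\right) = 6 - 137598 = -137592$)
$y{\left(m \right)} = \frac{9}{2}$ ($y{\left(m \right)} = 4 - - \frac{1}{2} = 4 + \frac{1}{2} = \frac{9}{2}$)
$P{\left(g,t \right)} = - \frac{6}{19}$ ($P{\left(g,t \right)} = - 4 \frac{9}{2 \cdot 57} = - 4 \cdot \frac{9}{2} \cdot \frac{1}{57} = \left(-4\right) \frac{3}{38} = - \frac{6}{19}$)
$\frac{O}{-39774} + \frac{P{\left(- (-5 - 6),-207 \right)}}{l} = - \frac{43857}{-39774} - \frac{6}{19 \left(-137592\right)} = \left(-43857\right) \left(- \frac{1}{39774}\right) - - \frac{1}{435708} = \frac{14619}{13258} + \frac{1}{435708} = \frac{454973465}{412615476}$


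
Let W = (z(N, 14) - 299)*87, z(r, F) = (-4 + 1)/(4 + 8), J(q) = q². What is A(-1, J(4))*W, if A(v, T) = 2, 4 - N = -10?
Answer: -104139/2 ≈ -52070.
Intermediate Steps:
N = 14 (N = 4 - 1*(-10) = 4 + 10 = 14)
z(r, F) = -¼ (z(r, F) = -3/12 = -3*1/12 = -¼)
W = -104139/4 (W = (-¼ - 299)*87 = -1197/4*87 = -104139/4 ≈ -26035.)
A(-1, J(4))*W = 2*(-104139/4) = -104139/2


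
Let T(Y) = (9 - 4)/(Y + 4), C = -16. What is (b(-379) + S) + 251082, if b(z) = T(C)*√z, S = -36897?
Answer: 214185 - 5*I*√379/12 ≈ 2.1419e+5 - 8.1116*I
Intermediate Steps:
T(Y) = 5/(4 + Y)
b(z) = -5*√z/12 (b(z) = (5/(4 - 16))*√z = (5/(-12))*√z = (5*(-1/12))*√z = -5*√z/12)
(b(-379) + S) + 251082 = (-5*I*√379/12 - 36897) + 251082 = (-36897 - 5*I*√379/12) + 251082 = 214185 - 5*I*√379/12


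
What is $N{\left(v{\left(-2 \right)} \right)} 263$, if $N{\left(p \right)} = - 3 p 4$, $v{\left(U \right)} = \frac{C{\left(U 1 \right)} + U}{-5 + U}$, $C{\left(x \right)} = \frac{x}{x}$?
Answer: $- \frac{3156}{7} \approx -450.86$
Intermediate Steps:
$C{\left(x \right)} = 1$
$v{\left(U \right)} = \frac{1 + U}{-5 + U}$
$N{\left(p \right)} = - 12 p$
$N{\left(v{\left(-2 \right)} \right)} 263 = - 12 \frac{1 - 2}{-5 - 2} \cdot 263 = - 12 \frac{1}{-7} \left(-1\right) 263 = - 12 \left(\left(- \frac{1}{7}\right) \left(-1\right)\right) 263 = \left(-12\right) \frac{1}{7} \cdot 263 = \left(- \frac{12}{7}\right) 263 = - \frac{3156}{7}$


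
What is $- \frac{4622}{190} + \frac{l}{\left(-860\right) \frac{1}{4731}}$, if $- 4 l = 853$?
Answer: $\frac{75085349}{65360} \approx 1148.8$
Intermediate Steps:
$l = - \frac{853}{4}$ ($l = \left(- \frac{1}{4}\right) 853 = - \frac{853}{4} \approx -213.25$)
$- \frac{4622}{190} + \frac{l}{\left(-860\right) \frac{1}{4731}} = - \frac{4622}{190} - \frac{853}{4 \left(- \frac{860}{4731}\right)} = \left(-4622\right) \frac{1}{190} - \frac{853}{4 \left(\left(-860\right) \frac{1}{4731}\right)} = - \frac{2311}{95} - \frac{853}{4 \left(- \frac{860}{4731}\right)} = - \frac{2311}{95} - - \frac{4035543}{3440} = - \frac{2311}{95} + \frac{4035543}{3440} = \frac{75085349}{65360}$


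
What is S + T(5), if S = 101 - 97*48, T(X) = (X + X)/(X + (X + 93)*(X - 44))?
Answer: -17386445/3817 ≈ -4555.0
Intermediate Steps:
T(X) = 2*X/(X + (-44 + X)*(93 + X)) (T(X) = (2*X)/(X + (93 + X)*(-44 + X)) = (2*X)/(X + (-44 + X)*(93 + X)) = 2*X/(X + (-44 + X)*(93 + X)))
S = -4555 (S = 101 - 4656 = -4555)
S + T(5) = -4555 + 2*5/(-4092 + 5**2 + 50*5) = -4555 + 2*5/(-4092 + 25 + 250) = -4555 + 2*5/(-3817) = -4555 + 2*5*(-1/3817) = -4555 - 10/3817 = -17386445/3817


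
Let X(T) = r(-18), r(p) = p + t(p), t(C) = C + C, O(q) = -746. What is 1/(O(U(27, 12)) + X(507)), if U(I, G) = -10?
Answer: -1/800 ≈ -0.0012500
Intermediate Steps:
t(C) = 2*C
r(p) = 3*p (r(p) = p + 2*p = 3*p)
X(T) = -54 (X(T) = 3*(-18) = -54)
1/(O(U(27, 12)) + X(507)) = 1/(-746 - 54) = 1/(-800) = -1/800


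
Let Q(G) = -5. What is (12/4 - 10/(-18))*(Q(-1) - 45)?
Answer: -1600/9 ≈ -177.78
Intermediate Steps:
(12/4 - 10/(-18))*(Q(-1) - 45) = (12/4 - 10/(-18))*(-5 - 45) = (12*(1/4) - 10*(-1/18))*(-50) = (3 + 5/9)*(-50) = (32/9)*(-50) = -1600/9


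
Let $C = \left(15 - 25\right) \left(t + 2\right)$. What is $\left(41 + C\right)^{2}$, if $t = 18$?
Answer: $25281$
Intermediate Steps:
$C = -200$ ($C = \left(15 - 25\right) \left(18 + 2\right) = \left(-10\right) 20 = -200$)
$\left(41 + C\right)^{2} = \left(41 - 200\right)^{2} = \left(-159\right)^{2} = 25281$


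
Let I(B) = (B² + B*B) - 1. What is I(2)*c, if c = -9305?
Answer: -65135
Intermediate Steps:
I(B) = -1 + 2*B² (I(B) = (B² + B²) - 1 = 2*B² - 1 = -1 + 2*B²)
I(2)*c = (-1 + 2*2²)*(-9305) = (-1 + 2*4)*(-9305) = (-1 + 8)*(-9305) = 7*(-9305) = -65135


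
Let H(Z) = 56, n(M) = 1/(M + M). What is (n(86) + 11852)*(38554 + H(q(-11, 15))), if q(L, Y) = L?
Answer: 39354111225/86 ≈ 4.5761e+8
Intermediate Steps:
n(M) = 1/(2*M)
(n(86) + 11852)*(38554 + H(q(-11, 15))) = ((½)/86 + 11852)*(38554 + 56) = ((½)*(1/86) + 11852)*38610 = (1/172 + 11852)*38610 = (2038545/172)*38610 = 39354111225/86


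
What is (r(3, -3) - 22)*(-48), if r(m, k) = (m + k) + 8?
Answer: 672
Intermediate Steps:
r(m, k) = 8 + k + m (r(m, k) = (k + m) + 8 = 8 + k + m)
(r(3, -3) - 22)*(-48) = ((8 - 3 + 3) - 22)*(-48) = (8 - 22)*(-48) = -14*(-48) = 672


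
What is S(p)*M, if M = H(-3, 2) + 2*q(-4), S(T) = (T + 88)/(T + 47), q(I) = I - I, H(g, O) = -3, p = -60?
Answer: 84/13 ≈ 6.4615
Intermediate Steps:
q(I) = 0
S(T) = (88 + T)/(47 + T)
M = -3 (M = -3 + 2*0 = -3 + 0 = -3)
S(p)*M = ((88 - 60)/(47 - 60))*(-3) = (28/(-13))*(-3) = -1/13*28*(-3) = -28/13*(-3) = 84/13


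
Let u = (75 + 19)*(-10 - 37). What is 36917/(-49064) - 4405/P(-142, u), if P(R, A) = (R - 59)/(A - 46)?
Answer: -321599330399/3287288 ≈ -97831.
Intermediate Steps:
u = -4418 (u = 94*(-47) = -4418)
P(R, A) = (-59 + R)/(-46 + A)
36917/(-49064) - 4405/P(-142, u) = 36917/(-49064) - 4405*(-46 - 4418)/(-59 - 142) = 36917*(-1/49064) - 4405/(-201/(-4464)) = -36917/49064 - 4405/((-1/4464*(-201))) = -36917/49064 - 4405/67/1488 = -36917/49064 - 4405*1488/67 = -36917/49064 - 6554640/67 = -321599330399/3287288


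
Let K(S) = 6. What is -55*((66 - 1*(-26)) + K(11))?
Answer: -5390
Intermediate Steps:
-55*((66 - 1*(-26)) + K(11)) = -55*((66 - 1*(-26)) + 6) = -55*((66 + 26) + 6) = -55*(92 + 6) = -55*98 = -5390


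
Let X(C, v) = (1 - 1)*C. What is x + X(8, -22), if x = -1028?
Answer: -1028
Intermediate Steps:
X(C, v) = 0 (X(C, v) = 0*C = 0)
x + X(8, -22) = -1028 + 0 = -1028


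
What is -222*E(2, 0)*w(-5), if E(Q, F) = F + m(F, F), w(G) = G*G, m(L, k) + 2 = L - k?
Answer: 11100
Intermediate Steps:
m(L, k) = -2 + L - k (m(L, k) = -2 + (L - k) = -2 + L - k)
w(G) = G**2
E(Q, F) = -2 + F (E(Q, F) = F + (-2 + F - F) = F - 2 = -2 + F)
-222*E(2, 0)*w(-5) = -222*(-2 + 0)*(-5)**2 = -(-444)*25 = -222*(-50) = 11100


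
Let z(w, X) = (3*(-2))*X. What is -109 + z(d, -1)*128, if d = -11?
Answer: 659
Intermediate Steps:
z(w, X) = -6*X
-109 + z(d, -1)*128 = -109 - 6*(-1)*128 = -109 + 6*128 = -109 + 768 = 659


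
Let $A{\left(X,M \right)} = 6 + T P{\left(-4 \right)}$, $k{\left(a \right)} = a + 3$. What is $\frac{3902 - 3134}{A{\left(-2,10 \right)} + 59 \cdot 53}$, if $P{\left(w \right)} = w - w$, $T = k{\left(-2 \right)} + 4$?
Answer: $\frac{768}{3133} \approx 0.24513$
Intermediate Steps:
$k{\left(a \right)} = 3 + a$
$T = 5$ ($T = \left(3 - 2\right) + 4 = 1 + 4 = 5$)
$P{\left(w \right)} = 0$
$A{\left(X,M \right)} = 6$ ($A{\left(X,M \right)} = 6 + 5 \cdot 0 = 6 + 0 = 6$)
$\frac{3902 - 3134}{A{\left(-2,10 \right)} + 59 \cdot 53} = \frac{3902 - 3134}{6 + 59 \cdot 53} = \frac{3902 - 3134}{6 + 3127} = \frac{768}{3133}$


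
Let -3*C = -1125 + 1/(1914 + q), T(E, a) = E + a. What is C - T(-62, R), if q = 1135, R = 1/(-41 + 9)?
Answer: 127920763/292704 ≈ 437.03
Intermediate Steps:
R = -1/32 (R = 1/(-32) = -1/32 ≈ -0.031250)
C = 3430124/9147 (C = -(-1125 + 1/(1914 + 1135))/3 = -(-1125 + 1/3049)/3 = -⅓*(-3430124/3049) = 3430124/9147 ≈ 375.00)
C - T(-62, R) = 3430124/9147 - (-62 - 1/32) = 3430124/9147 - 1*(-1985/32) = 3430124/9147 + 1985/32 = 127920763/292704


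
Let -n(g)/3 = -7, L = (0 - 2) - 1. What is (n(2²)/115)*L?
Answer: -63/115 ≈ -0.54783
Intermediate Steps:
L = -3 (L = -2 - 1 = -3)
n(g) = 21 (n(g) = -3*(-7) = 21)
(n(2²)/115)*L = (21/115)*(-3) = -63/115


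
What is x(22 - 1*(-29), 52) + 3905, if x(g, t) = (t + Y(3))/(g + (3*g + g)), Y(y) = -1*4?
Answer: 331941/85 ≈ 3905.2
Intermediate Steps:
Y(y) = -4
x(g, t) = (-4 + t)/(5*g) (x(g, t) = (t - 4)/(g + (3*g + g)) = (-4 + t)/(g + 4*g) = (-4 + t)/((5*g)) = (-4 + t)*(1/(5*g)) = (-4 + t)/(5*g))
x(22 - 1*(-29), 52) + 3905 = (-4 + 52)/(5*(22 - 1*(-29))) + 3905 = (⅕)*48/(22 + 29) + 3905 = (⅕)*48/51 + 3905 = (⅕)*(1/51)*48 + 3905 = 16/85 + 3905 = 331941/85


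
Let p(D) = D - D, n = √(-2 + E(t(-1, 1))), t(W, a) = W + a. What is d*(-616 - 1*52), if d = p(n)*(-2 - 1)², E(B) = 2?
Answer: 0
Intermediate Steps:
n = 0 (n = √(-2 + 2) = √0 = 0)
p(D) = 0
d = 0 (d = 0*(-2 - 1)² = 0*(-3)² = 0*9 = 0)
d*(-616 - 1*52) = 0*(-616 - 1*52) = 0*(-616 - 52) = 0*(-668) = 0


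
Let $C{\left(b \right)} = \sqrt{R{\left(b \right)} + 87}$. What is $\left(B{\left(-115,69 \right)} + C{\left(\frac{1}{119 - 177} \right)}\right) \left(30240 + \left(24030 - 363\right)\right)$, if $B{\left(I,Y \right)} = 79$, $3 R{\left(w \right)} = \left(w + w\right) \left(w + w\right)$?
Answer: $4258653 + \frac{17969 \sqrt{658506}}{29} \approx 4.7615 \cdot 10^{6}$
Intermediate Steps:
$R{\left(w \right)} = \frac{4 w^{2}}{3}$ ($R{\left(w \right)} = \frac{\left(w + w\right) \left(w + w\right)}{3} = \frac{2 w 2 w}{3} = \frac{4 w^{2}}{3}$)
$C{\left(b \right)} = \sqrt{87 + \frac{4 b^{2}}{3}}$ ($C{\left(b \right)} = \sqrt{\frac{4 b^{2}}{3} + 87} = \sqrt{87 + \frac{4 b^{2}}{3}}$)
$\left(B{\left(-115,69 \right)} + C{\left(\frac{1}{119 - 177} \right)}\right) \left(30240 + \left(24030 - 363\right)\right) = \left(79 + \frac{\sqrt{783 + 12 \left(\frac{1}{119 - 177}\right)^{2}}}{3}\right) \left(30240 + \left(24030 - 363\right)\right) = \left(79 + \frac{\sqrt{783 + 12 \left(\frac{1}{-58}\right)^{2}}}{3}\right) \left(30240 + \left(24030 - 363\right)\right) = \left(79 + \frac{\sqrt{783 + 12 \left(- \frac{1}{58}\right)^{2}}}{3}\right) \left(30240 + 23667\right) = \left(79 + \frac{\sqrt{783 + 12 \cdot \frac{1}{3364}}}{3}\right) 53907 = \left(79 + \frac{\sqrt{783 + \frac{3}{841}}}{3}\right) 53907 = \left(79 + \frac{\sqrt{\frac{658506}{841}}}{3}\right) 53907 = \left(79 + \frac{\frac{1}{29} \sqrt{658506}}{3}\right) 53907 = \left(79 + \frac{\sqrt{658506}}{87}\right) 53907 = 4258653 + \frac{17969 \sqrt{658506}}{29}$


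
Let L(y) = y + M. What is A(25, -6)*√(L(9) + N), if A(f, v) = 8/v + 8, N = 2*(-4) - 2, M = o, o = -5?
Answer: 20*I*√6/3 ≈ 16.33*I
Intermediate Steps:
M = -5
N = -10 (N = -8 - 2 = -10)
A(f, v) = 8 + 8/v
L(y) = -5 + y (L(y) = y - 5 = -5 + y)
A(25, -6)*√(L(9) + N) = (8 + 8/(-6))*√((-5 + 9) - 10) = (8 + 8*(-⅙))*√(4 - 10) = (8 - 4/3)*√(-6) = 20*(I*√6)/3 = 20*I*√6/3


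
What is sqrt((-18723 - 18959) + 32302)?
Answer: 2*I*sqrt(1345) ≈ 73.349*I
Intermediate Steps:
sqrt((-18723 - 18959) + 32302) = sqrt(-37682 + 32302) = sqrt(-5380) = 2*I*sqrt(1345)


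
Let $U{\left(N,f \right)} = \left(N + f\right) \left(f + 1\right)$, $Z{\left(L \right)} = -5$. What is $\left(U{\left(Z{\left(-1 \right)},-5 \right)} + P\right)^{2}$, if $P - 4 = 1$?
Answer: $2025$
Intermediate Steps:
$P = 5$ ($P = 4 + 1 = 5$)
$U{\left(N,f \right)} = \left(1 + f\right) \left(N + f\right)$ ($U{\left(N,f \right)} = \left(N + f\right) \left(1 + f\right) = \left(1 + f\right) \left(N + f\right)$)
$\left(U{\left(Z{\left(-1 \right)},-5 \right)} + P\right)^{2} = \left(\left(-5 - 5 + \left(-5\right)^{2} - -25\right) + 5\right)^{2} = \left(\left(-5 - 5 + 25 + 25\right) + 5\right)^{2} = \left(40 + 5\right)^{2} = 45^{2} = 2025$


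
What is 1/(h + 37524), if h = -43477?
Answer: -1/5953 ≈ -0.00016798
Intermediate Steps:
1/(h + 37524) = 1/(-43477 + 37524) = 1/(-5953) = -1/5953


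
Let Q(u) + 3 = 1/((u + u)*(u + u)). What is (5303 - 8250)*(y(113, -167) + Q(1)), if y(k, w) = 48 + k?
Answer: -1865451/4 ≈ -4.6636e+5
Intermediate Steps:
Q(u) = -3 + 1/(4*u²) (Q(u) = -3 + 1/((u + u)*(u + u)) = -3 + 1/((2*u)*(2*u)) = -3 + 1/(4*u²))
(5303 - 8250)*(y(113, -167) + Q(1)) = (5303 - 8250)*((48 + 113) + (-3 + (¼)/1²)) = -2947*(161 + (-3 + (¼)*1)) = -2947*(161 + (-3 + ¼)) = -2947*(161 - 11/4) = -2947*633/4 = -1865451/4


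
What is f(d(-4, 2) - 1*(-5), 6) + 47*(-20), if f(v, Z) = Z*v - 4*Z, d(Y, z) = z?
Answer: -922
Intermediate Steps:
f(v, Z) = -4*Z + Z*v
f(d(-4, 2) - 1*(-5), 6) + 47*(-20) = 6*(-4 + (2 - 1*(-5))) + 47*(-20) = 6*(-4 + (2 + 5)) - 940 = 6*(-4 + 7) - 940 = 6*3 - 940 = 18 - 940 = -922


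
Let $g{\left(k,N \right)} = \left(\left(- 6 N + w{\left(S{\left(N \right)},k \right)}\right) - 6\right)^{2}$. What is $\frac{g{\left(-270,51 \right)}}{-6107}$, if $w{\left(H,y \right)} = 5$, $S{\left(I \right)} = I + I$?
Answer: $- \frac{94249}{6107} \approx -15.433$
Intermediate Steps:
$S{\left(I \right)} = 2 I$
$g{\left(k,N \right)} = \left(-1 - 6 N\right)^{2}$ ($g{\left(k,N \right)} = \left(\left(- 6 N + 5\right) - 6\right)^{2} = \left(\left(5 - 6 N\right) - 6\right)^{2} = \left(-1 - 6 N\right)^{2}$)
$\frac{g{\left(-270,51 \right)}}{-6107} = \frac{\left(1 + 6 \cdot 51\right)^{2}}{-6107} = \left(1 + 306\right)^{2} \left(- \frac{1}{6107}\right) = 307^{2} \left(- \frac{1}{6107}\right) = 94249 \left(- \frac{1}{6107}\right) = - \frac{94249}{6107}$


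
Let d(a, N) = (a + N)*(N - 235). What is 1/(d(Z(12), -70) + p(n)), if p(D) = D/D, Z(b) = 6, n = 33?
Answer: 1/19521 ≈ 5.1227e-5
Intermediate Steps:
d(a, N) = (-235 + N)*(N + a) (d(a, N) = (N + a)*(-235 + N) = (-235 + N)*(N + a))
p(D) = 1
1/(d(Z(12), -70) + p(n)) = 1/(((-70)² - 235*(-70) - 235*6 - 70*6) + 1) = 1/((4900 + 16450 - 1410 - 420) + 1) = 1/(19520 + 1) = 1/19521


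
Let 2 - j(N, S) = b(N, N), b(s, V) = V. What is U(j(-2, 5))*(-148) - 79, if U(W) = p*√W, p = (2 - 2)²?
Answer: -79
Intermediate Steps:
p = 0 (p = 0² = 0)
j(N, S) = 2 - N
U(W) = 0 (U(W) = 0*√W = 0)
U(j(-2, 5))*(-148) - 79 = 0*(-148) - 79 = 0 - 79 = -79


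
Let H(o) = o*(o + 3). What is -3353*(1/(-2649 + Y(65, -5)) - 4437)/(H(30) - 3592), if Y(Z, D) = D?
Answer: -39484254047/6905708 ≈ -5717.6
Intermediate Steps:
H(o) = o*(3 + o)
-3353*(1/(-2649 + Y(65, -5)) - 4437)/(H(30) - 3592) = -3353*(1/(-2649 - 5) - 4437)/(30*(3 + 30) - 3592) = -3353*(1/(-2654) - 4437)/(30*33 - 3592) = -3353*(-1/2654 - 4437)/(990 - 3592) = -3353/((-2602/(-11775799/2654))) = -3353/((-2602*(-2654/11775799))) = -3353/6905708/11775799 = -3353*11775799/6905708 = -39484254047/6905708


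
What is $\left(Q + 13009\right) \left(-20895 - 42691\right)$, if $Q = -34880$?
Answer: $1390689406$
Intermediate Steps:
$\left(Q + 13009\right) \left(-20895 - 42691\right) = \left(-34880 + 13009\right) \left(-20895 - 42691\right) = \left(-21871\right) \left(-63586\right) = 1390689406$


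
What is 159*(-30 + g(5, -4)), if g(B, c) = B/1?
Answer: -3975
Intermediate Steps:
g(B, c) = B (g(B, c) = B*1 = B)
159*(-30 + g(5, -4)) = 159*(-30 + 5) = 159*(-25) = -3975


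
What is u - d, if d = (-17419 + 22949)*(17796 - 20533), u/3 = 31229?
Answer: 15229297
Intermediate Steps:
u = 93687 (u = 3*31229 = 93687)
d = -15135610 (d = 5530*(-2737) = -15135610)
u - d = 93687 - 1*(-15135610) = 93687 + 15135610 = 15229297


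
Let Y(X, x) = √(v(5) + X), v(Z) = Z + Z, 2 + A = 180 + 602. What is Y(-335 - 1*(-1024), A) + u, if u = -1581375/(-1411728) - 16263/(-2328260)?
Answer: 308734257497/273905819440 + √699 ≈ 27.566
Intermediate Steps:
A = 780 (A = -2 + (180 + 602) = -2 + 782 = 780)
u = 308734257497/273905819440 (u = -1581375*(-1/1411728) - 16263*(-1/2328260) = 527125/470576 + 16263/2328260 = 308734257497/273905819440 ≈ 1.1272)
v(Z) = 2*Z
Y(X, x) = √(10 + X) (Y(X, x) = √(2*5 + X) = √(10 + X))
Y(-335 - 1*(-1024), A) + u = √(10 + (-335 - 1*(-1024))) + 308734257497/273905819440 = √(10 + (-335 + 1024)) + 308734257497/273905819440 = √(10 + 689) + 308734257497/273905819440 = √699 + 308734257497/273905819440 = 308734257497/273905819440 + √699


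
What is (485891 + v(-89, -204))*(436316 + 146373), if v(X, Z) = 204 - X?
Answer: 283294068776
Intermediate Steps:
(485891 + v(-89, -204))*(436316 + 146373) = (485891 + (204 - 1*(-89)))*(436316 + 146373) = (485891 + (204 + 89))*582689 = (485891 + 293)*582689 = 486184*582689 = 283294068776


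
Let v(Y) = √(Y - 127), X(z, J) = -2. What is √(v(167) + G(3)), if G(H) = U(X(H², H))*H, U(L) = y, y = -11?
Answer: √(-33 + 2*√10) ≈ 5.1648*I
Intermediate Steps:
U(L) = -11
v(Y) = √(-127 + Y)
G(H) = -11*H
√(v(167) + G(3)) = √(√(-127 + 167) - 11*3) = √(√40 - 33) = √(2*√10 - 33) = √(-33 + 2*√10)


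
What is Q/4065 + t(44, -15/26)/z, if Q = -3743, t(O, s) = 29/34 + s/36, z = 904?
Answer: -5976317251/6496975680 ≈ -0.91986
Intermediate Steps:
t(O, s) = 29/34 + s/36 (t(O, s) = 29*(1/34) + s*(1/36) = 29/34 + s/36)
Q/4065 + t(44, -15/26)/z = -3743/4065 + (29/34 + (-15/26)/36)/904 = -3743*1/4065 + (29/34 + (-15*1/26)/36)*(1/904) = -3743/4065 + (29/34 + (1/36)*(-15/26))*(1/904) = -3743/4065 + (29/34 - 5/312)*(1/904) = -3743/4065 + (4439/5304)*(1/904) = -3743/4065 + 4439/4794816 = -5976317251/6496975680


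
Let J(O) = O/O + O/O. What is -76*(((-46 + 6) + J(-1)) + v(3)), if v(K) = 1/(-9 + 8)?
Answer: 2964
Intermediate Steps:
v(K) = -1 (v(K) = 1/(-1) = -1)
J(O) = 2 (J(O) = 1 + 1 = 2)
-76*(((-46 + 6) + J(-1)) + v(3)) = -76*(((-46 + 6) + 2) - 1) = -76*((-40 + 2) - 1) = -76*(-38 - 1) = -76*(-39) = 2964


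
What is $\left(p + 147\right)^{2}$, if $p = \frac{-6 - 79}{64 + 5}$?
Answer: $\frac{101163364}{4761} \approx 21248.0$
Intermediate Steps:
$p = - \frac{85}{69} \approx -1.2319$
$\left(p + 147\right)^{2} = \left(- \frac{85}{69} + 147\right)^{2} = \left(\frac{10058}{69}\right)^{2} = \frac{101163364}{4761}$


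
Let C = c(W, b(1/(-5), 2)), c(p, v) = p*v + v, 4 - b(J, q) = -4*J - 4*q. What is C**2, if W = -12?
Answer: 379456/25 ≈ 15178.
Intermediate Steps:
b(J, q) = 4 + 4*J + 4*q (b(J, q) = 4 - (-4*J - 4*q) = 4 + (4*J + 4*q) = 4 + 4*J + 4*q)
c(p, v) = v + p*v
C = -616/5 (C = (4 + 4/(-5) + 4*2)*(1 - 12) = (4 + 4*(-1/5) + 8)*(-11) = (4 - 4/5 + 8)*(-11) = (56/5)*(-11) = -616/5 ≈ -123.20)
C**2 = (-616/5)**2 = 379456/25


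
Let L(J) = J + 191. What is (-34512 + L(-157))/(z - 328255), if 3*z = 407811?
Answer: 17239/96159 ≈ 0.17928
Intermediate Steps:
z = 135937 (z = (⅓)*407811 = 135937)
L(J) = 191 + J
(-34512 + L(-157))/(z - 328255) = (-34512 + (191 - 157))/(135937 - 328255) = (-34512 + 34)/(-192318) = -34478*(-1/192318) = 17239/96159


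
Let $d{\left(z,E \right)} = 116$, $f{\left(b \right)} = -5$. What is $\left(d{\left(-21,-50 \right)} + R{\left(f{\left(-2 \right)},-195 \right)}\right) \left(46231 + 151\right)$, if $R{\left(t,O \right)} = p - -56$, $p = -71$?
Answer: $4684582$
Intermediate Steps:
$R{\left(t,O \right)} = -15$ ($R{\left(t,O \right)} = -71 - -56 = -71 + 56 = -15$)
$\left(d{\left(-21,-50 \right)} + R{\left(f{\left(-2 \right)},-195 \right)}\right) \left(46231 + 151\right) = \left(116 - 15\right) \left(46231 + 151\right) = 101 \cdot 46382 = 4684582$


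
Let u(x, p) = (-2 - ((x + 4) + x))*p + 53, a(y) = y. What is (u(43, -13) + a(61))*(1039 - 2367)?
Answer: -1739680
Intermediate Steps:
u(x, p) = 53 + p*(-6 - 2*x) (u(x, p) = (-2 - ((4 + x) + x))*p + 53 = (-2 - (4 + 2*x))*p + 53 = (-2 + (-4 - 2*x))*p + 53 = (-6 - 2*x)*p + 53 = p*(-6 - 2*x) + 53 = 53 + p*(-6 - 2*x))
(u(43, -13) + a(61))*(1039 - 2367) = ((53 - 6*(-13) - 2*(-13)*43) + 61)*(1039 - 2367) = ((53 + 78 + 1118) + 61)*(-1328) = (1249 + 61)*(-1328) = 1310*(-1328) = -1739680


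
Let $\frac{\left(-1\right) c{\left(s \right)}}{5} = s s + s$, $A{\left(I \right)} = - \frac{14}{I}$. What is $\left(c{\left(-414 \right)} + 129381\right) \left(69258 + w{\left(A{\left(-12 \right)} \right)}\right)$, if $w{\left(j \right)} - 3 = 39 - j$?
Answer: $- \frac{100556626499}{2} \approx -5.0278 \cdot 10^{10}$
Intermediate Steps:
$w{\left(j \right)} = 42 - j$ ($w{\left(j \right)} = 3 - \left(-39 + j\right) = 42 - j$)
$c{\left(s \right)} = - 5 s - 5 s^{2}$ ($c{\left(s \right)} = - 5 \left(s s + s\right) = - 5 \left(s^{2} + s\right) = - 5 \left(s + s^{2}\right) = - 5 s - 5 s^{2}$)
$\left(c{\left(-414 \right)} + 129381\right) \left(69258 + w{\left(A{\left(-12 \right)} \right)}\right) = \left(\left(-5\right) \left(-414\right) \left(1 - 414\right) + 129381\right) \left(69258 + \left(42 - - \frac{14}{-12}\right)\right) = \left(\left(-5\right) \left(-414\right) \left(-413\right) + 129381\right) \left(69258 + \left(42 - \left(-14\right) \left(- \frac{1}{12}\right)\right)\right) = \left(-854910 + 129381\right) \left(69258 + \left(42 - \frac{7}{6}\right)\right) = - 725529 \left(69258 + \left(42 - \frac{7}{6}\right)\right) = - 725529 \left(69258 + \frac{245}{6}\right) = \left(-725529\right) \frac{415793}{6} = - \frac{100556626499}{2}$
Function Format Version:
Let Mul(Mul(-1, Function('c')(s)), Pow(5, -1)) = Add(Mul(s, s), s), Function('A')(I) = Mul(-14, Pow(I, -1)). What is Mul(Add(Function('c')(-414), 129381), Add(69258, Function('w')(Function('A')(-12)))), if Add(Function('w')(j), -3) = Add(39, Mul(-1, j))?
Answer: Rational(-100556626499, 2) ≈ -5.0278e+10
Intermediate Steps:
Function('w')(j) = Add(42, Mul(-1, j)) (Function('w')(j) = Add(3, Add(39, Mul(-1, j))) = Add(42, Mul(-1, j)))
Function('c')(s) = Add(Mul(-5, s), Mul(-5, Pow(s, 2))) (Function('c')(s) = Mul(-5, Add(Mul(s, s), s)) = Mul(-5, Add(Pow(s, 2), s)) = Mul(-5, Add(s, Pow(s, 2))) = Add(Mul(-5, s), Mul(-5, Pow(s, 2))))
Mul(Add(Function('c')(-414), 129381), Add(69258, Function('w')(Function('A')(-12)))) = Mul(Add(Mul(-5, -414, Add(1, -414)), 129381), Add(69258, Add(42, Mul(-1, Mul(-14, Pow(-12, -1)))))) = Mul(Add(Mul(-5, -414, -413), 129381), Add(69258, Add(42, Mul(-1, Mul(-14, Rational(-1, 12)))))) = Mul(Add(-854910, 129381), Add(69258, Add(42, Mul(-1, Rational(7, 6))))) = Mul(-725529, Add(69258, Add(42, Rational(-7, 6)))) = Mul(-725529, Add(69258, Rational(245, 6))) = Mul(-725529, Rational(415793, 6)) = Rational(-100556626499, 2)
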